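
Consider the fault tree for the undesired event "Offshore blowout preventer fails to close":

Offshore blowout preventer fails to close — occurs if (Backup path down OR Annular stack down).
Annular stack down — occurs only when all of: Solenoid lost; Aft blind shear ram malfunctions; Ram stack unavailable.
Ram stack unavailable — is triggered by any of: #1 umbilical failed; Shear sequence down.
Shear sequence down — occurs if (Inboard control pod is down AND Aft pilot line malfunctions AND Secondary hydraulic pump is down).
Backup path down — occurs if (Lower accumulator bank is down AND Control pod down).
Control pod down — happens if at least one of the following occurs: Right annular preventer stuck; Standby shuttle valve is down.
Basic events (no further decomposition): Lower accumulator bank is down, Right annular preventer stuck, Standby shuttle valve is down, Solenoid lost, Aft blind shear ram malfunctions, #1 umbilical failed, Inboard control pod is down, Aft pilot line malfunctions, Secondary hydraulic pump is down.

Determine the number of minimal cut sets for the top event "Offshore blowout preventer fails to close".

4

Control pod down [OR]: union of children's cut sets → 2 cut set(s).
Backup path down [AND]: one cut set from each child combined → 1 × 2 = 2 cut set(s).
Shear sequence down [AND]: one cut set from each child combined → 1 × 1 × 1 = 1 cut set(s).
Ram stack unavailable [OR]: union of children's cut sets → 2 cut set(s).
Annular stack down [AND]: one cut set from each child combined → 1 × 1 × 2 = 2 cut set(s).
Offshore blowout preventer fails to close [OR]: union of children's cut sets → 4 cut set(s).
Minimal cut sets: {Lower accumulator bank is down, Right annular preventer stuck}; {Lower accumulator bank is down, Standby shuttle valve is down}; {#1 umbilical failed, Aft blind shear ram malfunctions, Solenoid lost}; {Aft blind shear ram malfunctions, Aft pilot line malfunctions, Inboard control pod is down, Secondary hydraulic pump is down, Solenoid lost}.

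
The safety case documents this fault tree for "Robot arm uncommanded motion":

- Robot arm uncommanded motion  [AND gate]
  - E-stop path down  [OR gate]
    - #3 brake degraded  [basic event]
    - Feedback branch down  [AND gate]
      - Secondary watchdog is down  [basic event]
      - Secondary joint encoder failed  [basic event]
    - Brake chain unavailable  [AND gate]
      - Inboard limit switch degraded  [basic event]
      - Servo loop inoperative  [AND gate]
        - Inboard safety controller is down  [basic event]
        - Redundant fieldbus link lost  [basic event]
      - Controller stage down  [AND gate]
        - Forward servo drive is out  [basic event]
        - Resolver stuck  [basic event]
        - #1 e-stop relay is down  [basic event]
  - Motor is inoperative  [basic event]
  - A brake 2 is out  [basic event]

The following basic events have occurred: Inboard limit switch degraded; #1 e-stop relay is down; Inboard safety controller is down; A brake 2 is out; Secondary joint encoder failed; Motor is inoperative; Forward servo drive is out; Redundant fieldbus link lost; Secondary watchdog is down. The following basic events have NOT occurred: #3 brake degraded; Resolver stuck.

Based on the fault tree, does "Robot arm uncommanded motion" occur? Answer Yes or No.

Yes

Feedback branch down [AND]: Secondary watchdog is down=occurs, Secondary joint encoder failed=occurs → all inputs occur → occurs.
Servo loop inoperative [AND]: Inboard safety controller is down=occurs, Redundant fieldbus link lost=occurs → all inputs occur → occurs.
Controller stage down [AND]: Forward servo drive is out=occurs, Resolver stuck=not, #1 e-stop relay is down=occurs → not all inputs occur → does not occur.
Brake chain unavailable [AND]: Inboard limit switch degraded=occurs, Servo loop inoperative=occurs, Controller stage down=not → not all inputs occur → does not occur.
E-stop path down [OR]: #3 brake degraded=not, Feedback branch down=occurs, Brake chain unavailable=not → at least one input occurs → occurs.
Robot arm uncommanded motion [AND]: E-stop path down=occurs, Motor is inoperative=occurs, A brake 2 is out=occurs → all inputs occur → occurs.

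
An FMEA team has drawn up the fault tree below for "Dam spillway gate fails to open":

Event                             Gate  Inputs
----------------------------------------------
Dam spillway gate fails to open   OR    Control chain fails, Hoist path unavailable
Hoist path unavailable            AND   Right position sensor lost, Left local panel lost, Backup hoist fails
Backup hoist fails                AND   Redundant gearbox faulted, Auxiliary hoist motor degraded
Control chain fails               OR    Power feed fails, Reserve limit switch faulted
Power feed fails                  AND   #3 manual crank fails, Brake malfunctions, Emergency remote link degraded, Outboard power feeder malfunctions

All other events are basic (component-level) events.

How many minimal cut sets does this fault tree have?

3

Power feed fails [AND]: one cut set from each child combined → 1 × 1 × 1 × 1 = 1 cut set(s).
Control chain fails [OR]: union of children's cut sets → 2 cut set(s).
Backup hoist fails [AND]: one cut set from each child combined → 1 × 1 = 1 cut set(s).
Hoist path unavailable [AND]: one cut set from each child combined → 1 × 1 × 1 = 1 cut set(s).
Dam spillway gate fails to open [OR]: union of children's cut sets → 3 cut set(s).
Minimal cut sets: {#3 manual crank fails, Brake malfunctions, Emergency remote link degraded, Outboard power feeder malfunctions}; {Reserve limit switch faulted}; {Auxiliary hoist motor degraded, Left local panel lost, Redundant gearbox faulted, Right position sensor lost}.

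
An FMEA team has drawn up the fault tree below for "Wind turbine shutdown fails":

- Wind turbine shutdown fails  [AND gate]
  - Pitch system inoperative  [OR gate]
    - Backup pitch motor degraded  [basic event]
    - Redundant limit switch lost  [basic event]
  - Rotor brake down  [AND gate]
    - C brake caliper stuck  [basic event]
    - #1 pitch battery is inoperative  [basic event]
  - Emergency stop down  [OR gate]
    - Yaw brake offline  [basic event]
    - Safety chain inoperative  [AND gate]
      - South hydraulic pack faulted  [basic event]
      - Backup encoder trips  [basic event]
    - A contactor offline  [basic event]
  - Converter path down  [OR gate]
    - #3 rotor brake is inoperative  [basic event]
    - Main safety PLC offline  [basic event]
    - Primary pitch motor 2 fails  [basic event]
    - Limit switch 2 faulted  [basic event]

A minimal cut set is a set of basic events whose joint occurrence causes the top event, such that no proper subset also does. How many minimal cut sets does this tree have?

24

Pitch system inoperative [OR]: union of children's cut sets → 2 cut set(s).
Rotor brake down [AND]: one cut set from each child combined → 1 × 1 = 1 cut set(s).
Safety chain inoperative [AND]: one cut set from each child combined → 1 × 1 = 1 cut set(s).
Emergency stop down [OR]: union of children's cut sets → 3 cut set(s).
Converter path down [OR]: union of children's cut sets → 4 cut set(s).
Wind turbine shutdown fails [AND]: one cut set from each child combined → 2 × 1 × 3 × 4 = 24 cut set(s).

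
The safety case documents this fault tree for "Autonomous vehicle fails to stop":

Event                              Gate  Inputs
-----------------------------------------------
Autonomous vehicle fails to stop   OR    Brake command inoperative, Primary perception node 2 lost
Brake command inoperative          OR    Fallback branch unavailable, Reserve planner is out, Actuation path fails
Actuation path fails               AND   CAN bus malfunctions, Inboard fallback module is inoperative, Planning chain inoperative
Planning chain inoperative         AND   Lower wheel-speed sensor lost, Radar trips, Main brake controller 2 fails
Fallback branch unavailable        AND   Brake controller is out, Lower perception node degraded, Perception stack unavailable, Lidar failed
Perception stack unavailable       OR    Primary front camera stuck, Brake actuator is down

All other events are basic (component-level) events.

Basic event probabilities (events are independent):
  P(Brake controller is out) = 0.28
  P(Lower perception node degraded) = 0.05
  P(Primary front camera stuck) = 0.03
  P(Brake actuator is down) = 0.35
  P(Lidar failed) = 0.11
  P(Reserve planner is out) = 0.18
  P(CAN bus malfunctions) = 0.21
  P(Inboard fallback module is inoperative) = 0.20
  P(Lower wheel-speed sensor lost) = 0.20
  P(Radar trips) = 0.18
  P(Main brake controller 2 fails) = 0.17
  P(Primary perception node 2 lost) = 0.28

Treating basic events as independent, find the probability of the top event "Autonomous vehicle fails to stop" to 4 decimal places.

0.4101

P(Perception stack unavailable) [OR] = 1 − (1−0.03) × (1−0.35) = 0.369500
P(Fallback branch unavailable) [AND] = 0.28 × 0.05 × 0.369500 × 0.11 = 0.000569
P(Planning chain inoperative) [AND] = 0.20 × 0.18 × 0.17 = 0.006120
P(Actuation path fails) [AND] = 0.21 × 0.20 × 0.006120 = 0.000257
P(Brake command inoperative) [OR] = 1 − (1−0.000569) × (1−0.18) × (1−0.000257) = 0.180677
P(Autonomous vehicle fails to stop) [OR] = 1 − (1−0.180677) × (1−0.28) = 0.410087
Rounded to 4 decimal places: P(Autonomous vehicle fails to stop) ≈ 0.4101.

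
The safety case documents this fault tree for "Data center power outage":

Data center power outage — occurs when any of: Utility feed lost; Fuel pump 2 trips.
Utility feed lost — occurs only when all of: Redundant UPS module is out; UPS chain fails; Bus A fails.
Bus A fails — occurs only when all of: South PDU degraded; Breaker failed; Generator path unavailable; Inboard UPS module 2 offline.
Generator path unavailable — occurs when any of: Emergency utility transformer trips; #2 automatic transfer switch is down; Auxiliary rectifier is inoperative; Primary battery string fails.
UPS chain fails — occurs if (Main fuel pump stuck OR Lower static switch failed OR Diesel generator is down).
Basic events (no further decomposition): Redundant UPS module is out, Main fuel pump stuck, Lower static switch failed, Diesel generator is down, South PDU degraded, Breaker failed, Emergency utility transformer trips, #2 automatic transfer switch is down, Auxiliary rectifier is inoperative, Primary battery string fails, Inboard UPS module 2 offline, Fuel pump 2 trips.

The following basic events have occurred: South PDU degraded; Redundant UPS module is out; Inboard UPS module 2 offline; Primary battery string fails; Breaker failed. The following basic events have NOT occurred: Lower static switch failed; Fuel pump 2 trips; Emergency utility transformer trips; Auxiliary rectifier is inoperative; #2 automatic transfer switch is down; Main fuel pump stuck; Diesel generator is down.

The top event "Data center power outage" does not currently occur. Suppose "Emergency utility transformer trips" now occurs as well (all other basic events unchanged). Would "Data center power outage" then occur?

No

Counterfactual: set "Emergency utility transformer trips" to occurred.
UPS chain fails [OR]: Main fuel pump stuck=not, Lower static switch failed=not, Diesel generator is down=not → no input occurs → does not occur.
Generator path unavailable [OR]: Emergency utility transformer trips=occurs, #2 automatic transfer switch is down=not, Auxiliary rectifier is inoperative=not, Primary battery string fails=occurs → at least one input occurs → occurs.
Bus A fails [AND]: South PDU degraded=occurs, Breaker failed=occurs, Generator path unavailable=occurs, Inboard UPS module 2 offline=occurs → all inputs occur → occurs.
Utility feed lost [AND]: Redundant UPS module is out=occurs, UPS chain fails=not, Bus A fails=occurs → not all inputs occur → does not occur.
Data center power outage [OR]: Utility feed lost=not, Fuel pump 2 trips=not → no input occurs → does not occur.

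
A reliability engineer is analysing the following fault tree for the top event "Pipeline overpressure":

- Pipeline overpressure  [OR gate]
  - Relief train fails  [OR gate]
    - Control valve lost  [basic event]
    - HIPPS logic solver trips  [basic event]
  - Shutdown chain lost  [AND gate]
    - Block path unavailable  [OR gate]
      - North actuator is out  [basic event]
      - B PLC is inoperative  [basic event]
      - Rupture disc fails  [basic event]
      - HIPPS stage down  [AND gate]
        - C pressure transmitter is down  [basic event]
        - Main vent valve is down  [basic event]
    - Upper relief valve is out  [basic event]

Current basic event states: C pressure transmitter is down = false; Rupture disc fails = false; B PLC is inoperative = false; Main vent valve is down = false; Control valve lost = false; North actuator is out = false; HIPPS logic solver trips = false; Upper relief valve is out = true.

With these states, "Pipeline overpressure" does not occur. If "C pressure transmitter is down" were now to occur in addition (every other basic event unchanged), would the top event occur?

Counterfactual: set "C pressure transmitter is down" to occurred.
Relief train fails [OR]: Control valve lost=not, HIPPS logic solver trips=not → no input occurs → does not occur.
HIPPS stage down [AND]: C pressure transmitter is down=occurs, Main vent valve is down=not → not all inputs occur → does not occur.
Block path unavailable [OR]: North actuator is out=not, B PLC is inoperative=not, Rupture disc fails=not, HIPPS stage down=not → no input occurs → does not occur.
Shutdown chain lost [AND]: Block path unavailable=not, Upper relief valve is out=occurs → not all inputs occur → does not occur.
Pipeline overpressure [OR]: Relief train fails=not, Shutdown chain lost=not → no input occurs → does not occur.

No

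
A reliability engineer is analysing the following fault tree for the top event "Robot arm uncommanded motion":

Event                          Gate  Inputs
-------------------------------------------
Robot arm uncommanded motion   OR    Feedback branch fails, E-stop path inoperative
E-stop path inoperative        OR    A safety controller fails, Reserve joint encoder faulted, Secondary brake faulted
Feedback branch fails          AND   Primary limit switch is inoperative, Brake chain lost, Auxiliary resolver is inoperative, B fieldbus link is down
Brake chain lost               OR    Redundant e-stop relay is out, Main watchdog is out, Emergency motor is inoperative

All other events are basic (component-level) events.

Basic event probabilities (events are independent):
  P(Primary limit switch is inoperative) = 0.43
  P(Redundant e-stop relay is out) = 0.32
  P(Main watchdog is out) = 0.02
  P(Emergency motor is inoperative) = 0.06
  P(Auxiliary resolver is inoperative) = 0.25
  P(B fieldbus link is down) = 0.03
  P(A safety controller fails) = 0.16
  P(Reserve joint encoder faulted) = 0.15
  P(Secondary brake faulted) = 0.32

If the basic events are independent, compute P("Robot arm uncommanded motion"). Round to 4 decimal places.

0.5151

P(Brake chain lost) [OR] = 1 − (1−0.32) × (1−0.02) × (1−0.06) = 0.373584
P(Feedback branch fails) [AND] = 0.43 × 0.373584 × 0.25 × 0.03 = 0.001205
P(E-stop path inoperative) [OR] = 1 − (1−0.16) × (1−0.15) × (1−0.32) = 0.514480
P(Robot arm uncommanded motion) [OR] = 1 − (1−0.001205) × (1−0.514480) = 0.515065
Rounded to 4 decimal places: P(Robot arm uncommanded motion) ≈ 0.5151.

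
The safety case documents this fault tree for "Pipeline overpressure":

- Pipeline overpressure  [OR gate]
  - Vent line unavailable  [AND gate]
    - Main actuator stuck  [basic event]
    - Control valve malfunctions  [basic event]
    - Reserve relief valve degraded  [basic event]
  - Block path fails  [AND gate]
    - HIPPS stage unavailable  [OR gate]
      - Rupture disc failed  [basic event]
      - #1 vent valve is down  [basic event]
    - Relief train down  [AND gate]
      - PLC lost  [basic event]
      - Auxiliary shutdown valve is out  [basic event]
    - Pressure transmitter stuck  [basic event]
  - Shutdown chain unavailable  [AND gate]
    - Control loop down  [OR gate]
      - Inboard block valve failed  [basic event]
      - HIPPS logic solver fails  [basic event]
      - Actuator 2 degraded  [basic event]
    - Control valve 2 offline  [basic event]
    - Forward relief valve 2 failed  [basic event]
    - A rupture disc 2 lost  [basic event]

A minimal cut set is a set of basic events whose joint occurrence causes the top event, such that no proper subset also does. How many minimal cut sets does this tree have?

6

Vent line unavailable [AND]: one cut set from each child combined → 1 × 1 × 1 = 1 cut set(s).
HIPPS stage unavailable [OR]: union of children's cut sets → 2 cut set(s).
Relief train down [AND]: one cut set from each child combined → 1 × 1 = 1 cut set(s).
Block path fails [AND]: one cut set from each child combined → 2 × 1 × 1 = 2 cut set(s).
Control loop down [OR]: union of children's cut sets → 3 cut set(s).
Shutdown chain unavailable [AND]: one cut set from each child combined → 3 × 1 × 1 × 1 = 3 cut set(s).
Pipeline overpressure [OR]: union of children's cut sets → 6 cut set(s).
Minimal cut sets: {Control valve malfunctions, Main actuator stuck, Reserve relief valve degraded}; {Auxiliary shutdown valve is out, PLC lost, Pressure transmitter stuck, Rupture disc failed}; {#1 vent valve is down, Auxiliary shutdown valve is out, PLC lost, Pressure transmitter stuck}; {A rupture disc 2 lost, Control valve 2 offline, Forward relief valve 2 failed, Inboard block valve failed}; {A rupture disc 2 lost, Control valve 2 offline, Forward relief valve 2 failed, HIPPS logic solver fails}; {A rupture disc 2 lost, Actuator 2 degraded, Control valve 2 offline, Forward relief valve 2 failed}.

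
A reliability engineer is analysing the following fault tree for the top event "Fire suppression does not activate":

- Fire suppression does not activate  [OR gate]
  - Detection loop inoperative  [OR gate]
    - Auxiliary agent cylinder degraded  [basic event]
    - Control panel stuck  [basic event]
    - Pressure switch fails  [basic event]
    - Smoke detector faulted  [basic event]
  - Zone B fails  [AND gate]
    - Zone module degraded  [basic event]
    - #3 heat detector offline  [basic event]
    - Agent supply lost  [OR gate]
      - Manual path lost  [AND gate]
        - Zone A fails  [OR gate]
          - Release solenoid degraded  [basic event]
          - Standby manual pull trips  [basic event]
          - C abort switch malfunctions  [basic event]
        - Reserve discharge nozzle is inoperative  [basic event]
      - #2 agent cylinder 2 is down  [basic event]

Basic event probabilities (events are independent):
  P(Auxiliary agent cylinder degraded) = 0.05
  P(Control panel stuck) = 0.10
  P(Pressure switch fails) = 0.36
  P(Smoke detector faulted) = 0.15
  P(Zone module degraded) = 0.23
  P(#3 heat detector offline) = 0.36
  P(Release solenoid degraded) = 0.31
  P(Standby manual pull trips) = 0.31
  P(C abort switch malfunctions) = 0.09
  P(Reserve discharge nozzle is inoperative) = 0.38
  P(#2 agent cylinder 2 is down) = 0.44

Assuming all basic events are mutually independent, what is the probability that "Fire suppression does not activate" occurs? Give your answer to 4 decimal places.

0.5565

P(Detection loop inoperative) [OR] = 1 − (1−0.05) × (1−0.10) × (1−0.36) × (1−0.15) = 0.534880
P(Zone A fails) [OR] = 1 − (1−0.31) × (1−0.31) × (1−0.09) = 0.566749
P(Manual path lost) [AND] = 0.566749 × 0.38 = 0.215365
P(Agent supply lost) [OR] = 1 − (1−0.215365) × (1−0.44) = 0.560604
P(Zone B fails) [AND] = 0.23 × 0.36 × 0.560604 = 0.046418
P(Fire suppression does not activate) [OR] = 1 − (1−0.534880) × (1−0.046418) = 0.556470
Rounded to 4 decimal places: P(Fire suppression does not activate) ≈ 0.5565.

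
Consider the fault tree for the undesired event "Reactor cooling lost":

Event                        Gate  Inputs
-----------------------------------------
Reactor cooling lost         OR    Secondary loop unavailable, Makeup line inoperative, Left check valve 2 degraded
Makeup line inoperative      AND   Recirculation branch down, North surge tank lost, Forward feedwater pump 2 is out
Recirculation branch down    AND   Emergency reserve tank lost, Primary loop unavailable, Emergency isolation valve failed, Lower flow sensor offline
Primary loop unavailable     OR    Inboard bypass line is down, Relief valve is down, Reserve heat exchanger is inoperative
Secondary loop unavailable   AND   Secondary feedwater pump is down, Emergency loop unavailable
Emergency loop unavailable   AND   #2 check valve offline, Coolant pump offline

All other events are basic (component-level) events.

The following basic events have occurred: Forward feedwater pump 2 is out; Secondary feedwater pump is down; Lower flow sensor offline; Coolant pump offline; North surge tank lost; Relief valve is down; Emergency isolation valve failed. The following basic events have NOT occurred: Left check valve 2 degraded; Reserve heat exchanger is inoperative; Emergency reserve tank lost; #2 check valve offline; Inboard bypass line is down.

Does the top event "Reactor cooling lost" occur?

No

Emergency loop unavailable [AND]: #2 check valve offline=not, Coolant pump offline=occurs → not all inputs occur → does not occur.
Secondary loop unavailable [AND]: Secondary feedwater pump is down=occurs, Emergency loop unavailable=not → not all inputs occur → does not occur.
Primary loop unavailable [OR]: Inboard bypass line is down=not, Relief valve is down=occurs, Reserve heat exchanger is inoperative=not → at least one input occurs → occurs.
Recirculation branch down [AND]: Emergency reserve tank lost=not, Primary loop unavailable=occurs, Emergency isolation valve failed=occurs, Lower flow sensor offline=occurs → not all inputs occur → does not occur.
Makeup line inoperative [AND]: Recirculation branch down=not, North surge tank lost=occurs, Forward feedwater pump 2 is out=occurs → not all inputs occur → does not occur.
Reactor cooling lost [OR]: Secondary loop unavailable=not, Makeup line inoperative=not, Left check valve 2 degraded=not → no input occurs → does not occur.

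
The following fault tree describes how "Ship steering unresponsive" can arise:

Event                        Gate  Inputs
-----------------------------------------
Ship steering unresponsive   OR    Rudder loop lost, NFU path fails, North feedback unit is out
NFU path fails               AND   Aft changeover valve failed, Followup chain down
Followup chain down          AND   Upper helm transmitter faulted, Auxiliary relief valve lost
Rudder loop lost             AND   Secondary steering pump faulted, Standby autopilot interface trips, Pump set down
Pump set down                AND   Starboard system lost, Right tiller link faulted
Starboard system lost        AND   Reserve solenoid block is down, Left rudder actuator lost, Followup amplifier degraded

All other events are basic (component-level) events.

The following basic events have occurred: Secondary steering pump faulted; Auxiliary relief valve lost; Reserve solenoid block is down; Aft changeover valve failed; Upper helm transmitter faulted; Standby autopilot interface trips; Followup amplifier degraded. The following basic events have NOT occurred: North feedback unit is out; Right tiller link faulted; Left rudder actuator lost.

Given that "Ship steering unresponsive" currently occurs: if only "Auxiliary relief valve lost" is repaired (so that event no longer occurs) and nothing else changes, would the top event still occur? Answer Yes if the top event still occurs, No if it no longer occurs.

No

Counterfactual: set "Auxiliary relief valve lost" to not occurred.
Starboard system lost [AND]: Reserve solenoid block is down=occurs, Left rudder actuator lost=not, Followup amplifier degraded=occurs → not all inputs occur → does not occur.
Pump set down [AND]: Starboard system lost=not, Right tiller link faulted=not → not all inputs occur → does not occur.
Rudder loop lost [AND]: Secondary steering pump faulted=occurs, Standby autopilot interface trips=occurs, Pump set down=not → not all inputs occur → does not occur.
Followup chain down [AND]: Upper helm transmitter faulted=occurs, Auxiliary relief valve lost=not → not all inputs occur → does not occur.
NFU path fails [AND]: Aft changeover valve failed=occurs, Followup chain down=not → not all inputs occur → does not occur.
Ship steering unresponsive [OR]: Rudder loop lost=not, NFU path fails=not, North feedback unit is out=not → no input occurs → does not occur.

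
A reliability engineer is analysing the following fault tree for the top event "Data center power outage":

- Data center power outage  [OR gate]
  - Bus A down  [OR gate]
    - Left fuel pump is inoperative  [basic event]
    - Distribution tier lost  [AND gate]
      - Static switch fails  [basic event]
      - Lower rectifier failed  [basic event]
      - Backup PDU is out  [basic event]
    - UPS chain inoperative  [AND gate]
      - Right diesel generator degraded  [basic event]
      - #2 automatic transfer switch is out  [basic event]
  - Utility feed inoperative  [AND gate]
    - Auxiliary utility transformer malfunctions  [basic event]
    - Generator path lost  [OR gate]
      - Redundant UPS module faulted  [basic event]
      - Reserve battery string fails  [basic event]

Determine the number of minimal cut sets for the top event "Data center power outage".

Distribution tier lost [AND]: one cut set from each child combined → 1 × 1 × 1 = 1 cut set(s).
UPS chain inoperative [AND]: one cut set from each child combined → 1 × 1 = 1 cut set(s).
Bus A down [OR]: union of children's cut sets → 3 cut set(s).
Generator path lost [OR]: union of children's cut sets → 2 cut set(s).
Utility feed inoperative [AND]: one cut set from each child combined → 1 × 2 = 2 cut set(s).
Data center power outage [OR]: union of children's cut sets → 5 cut set(s).
Minimal cut sets: {Left fuel pump is inoperative}; {Backup PDU is out, Lower rectifier failed, Static switch fails}; {#2 automatic transfer switch is out, Right diesel generator degraded}; {Auxiliary utility transformer malfunctions, Redundant UPS module faulted}; {Auxiliary utility transformer malfunctions, Reserve battery string fails}.

5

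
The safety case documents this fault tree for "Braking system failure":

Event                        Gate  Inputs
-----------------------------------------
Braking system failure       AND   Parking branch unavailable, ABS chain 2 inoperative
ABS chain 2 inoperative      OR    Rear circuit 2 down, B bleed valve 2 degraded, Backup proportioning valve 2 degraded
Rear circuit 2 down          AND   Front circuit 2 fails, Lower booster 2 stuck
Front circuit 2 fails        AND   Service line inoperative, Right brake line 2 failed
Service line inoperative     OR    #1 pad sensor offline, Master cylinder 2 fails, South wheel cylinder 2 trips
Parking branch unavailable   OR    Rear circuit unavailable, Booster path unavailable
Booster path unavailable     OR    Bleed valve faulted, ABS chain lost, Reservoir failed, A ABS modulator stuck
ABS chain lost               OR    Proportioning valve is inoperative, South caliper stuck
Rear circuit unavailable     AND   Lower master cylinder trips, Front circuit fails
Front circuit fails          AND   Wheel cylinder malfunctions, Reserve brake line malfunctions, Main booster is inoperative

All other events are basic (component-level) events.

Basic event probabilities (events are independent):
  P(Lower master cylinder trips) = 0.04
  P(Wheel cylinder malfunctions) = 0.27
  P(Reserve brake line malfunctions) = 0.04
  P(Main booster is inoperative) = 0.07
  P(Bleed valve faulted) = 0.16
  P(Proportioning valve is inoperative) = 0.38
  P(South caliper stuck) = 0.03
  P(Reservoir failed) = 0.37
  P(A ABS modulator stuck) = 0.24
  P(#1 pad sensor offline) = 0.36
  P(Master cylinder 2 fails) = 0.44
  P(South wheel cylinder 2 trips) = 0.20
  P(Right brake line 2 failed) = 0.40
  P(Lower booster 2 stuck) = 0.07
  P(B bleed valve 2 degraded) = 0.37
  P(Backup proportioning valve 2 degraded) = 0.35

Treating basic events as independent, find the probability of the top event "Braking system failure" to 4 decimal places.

P(Front circuit fails) [AND] = 0.27 × 0.04 × 0.07 = 0.000756
P(Rear circuit unavailable) [AND] = 0.04 × 0.000756 = 0.000030
P(ABS chain lost) [OR] = 1 − (1−0.38) × (1−0.03) = 0.398600
P(Booster path unavailable) [OR] = 1 − (1−0.16) × (1−0.398600) × (1−0.37) × (1−0.24) = 0.758122
P(Parking branch unavailable) [OR] = 1 − (1−0.000030) × (1−0.758122) = 0.758129
P(Service line inoperative) [OR] = 1 − (1−0.36) × (1−0.44) × (1−0.20) = 0.713280
P(Front circuit 2 fails) [AND] = 0.713280 × 0.40 = 0.285312
P(Rear circuit 2 down) [AND] = 0.285312 × 0.07 = 0.019972
P(ABS chain 2 inoperative) [OR] = 1 − (1−0.019972) × (1−0.37) × (1−0.35) = 0.598679
P(Braking system failure) [AND] = 0.758129 × 0.598679 = 0.453876
Rounded to 4 decimal places: P(Braking system failure) ≈ 0.4539.

0.4539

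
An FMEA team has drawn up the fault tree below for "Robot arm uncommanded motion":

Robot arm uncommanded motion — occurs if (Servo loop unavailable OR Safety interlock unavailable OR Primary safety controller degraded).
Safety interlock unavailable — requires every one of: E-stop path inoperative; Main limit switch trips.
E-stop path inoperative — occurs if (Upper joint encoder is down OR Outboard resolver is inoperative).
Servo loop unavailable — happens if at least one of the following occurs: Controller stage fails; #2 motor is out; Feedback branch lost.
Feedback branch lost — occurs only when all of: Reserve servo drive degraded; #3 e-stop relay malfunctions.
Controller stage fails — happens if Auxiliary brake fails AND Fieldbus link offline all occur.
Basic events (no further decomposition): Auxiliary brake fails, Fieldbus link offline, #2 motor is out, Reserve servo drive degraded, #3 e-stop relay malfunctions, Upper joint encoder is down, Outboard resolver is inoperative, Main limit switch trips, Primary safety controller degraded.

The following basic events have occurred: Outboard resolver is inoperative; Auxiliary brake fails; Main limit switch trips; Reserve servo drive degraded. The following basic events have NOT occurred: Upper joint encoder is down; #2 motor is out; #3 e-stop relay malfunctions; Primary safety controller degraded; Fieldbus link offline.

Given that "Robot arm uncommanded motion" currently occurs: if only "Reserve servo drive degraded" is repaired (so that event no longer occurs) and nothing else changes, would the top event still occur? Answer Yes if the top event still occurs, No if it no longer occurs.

Counterfactual: set "Reserve servo drive degraded" to not occurred.
Controller stage fails [AND]: Auxiliary brake fails=occurs, Fieldbus link offline=not → not all inputs occur → does not occur.
Feedback branch lost [AND]: Reserve servo drive degraded=not, #3 e-stop relay malfunctions=not → not all inputs occur → does not occur.
Servo loop unavailable [OR]: Controller stage fails=not, #2 motor is out=not, Feedback branch lost=not → no input occurs → does not occur.
E-stop path inoperative [OR]: Upper joint encoder is down=not, Outboard resolver is inoperative=occurs → at least one input occurs → occurs.
Safety interlock unavailable [AND]: E-stop path inoperative=occurs, Main limit switch trips=occurs → all inputs occur → occurs.
Robot arm uncommanded motion [OR]: Servo loop unavailable=not, Safety interlock unavailable=occurs, Primary safety controller degraded=not → at least one input occurs → occurs.

Yes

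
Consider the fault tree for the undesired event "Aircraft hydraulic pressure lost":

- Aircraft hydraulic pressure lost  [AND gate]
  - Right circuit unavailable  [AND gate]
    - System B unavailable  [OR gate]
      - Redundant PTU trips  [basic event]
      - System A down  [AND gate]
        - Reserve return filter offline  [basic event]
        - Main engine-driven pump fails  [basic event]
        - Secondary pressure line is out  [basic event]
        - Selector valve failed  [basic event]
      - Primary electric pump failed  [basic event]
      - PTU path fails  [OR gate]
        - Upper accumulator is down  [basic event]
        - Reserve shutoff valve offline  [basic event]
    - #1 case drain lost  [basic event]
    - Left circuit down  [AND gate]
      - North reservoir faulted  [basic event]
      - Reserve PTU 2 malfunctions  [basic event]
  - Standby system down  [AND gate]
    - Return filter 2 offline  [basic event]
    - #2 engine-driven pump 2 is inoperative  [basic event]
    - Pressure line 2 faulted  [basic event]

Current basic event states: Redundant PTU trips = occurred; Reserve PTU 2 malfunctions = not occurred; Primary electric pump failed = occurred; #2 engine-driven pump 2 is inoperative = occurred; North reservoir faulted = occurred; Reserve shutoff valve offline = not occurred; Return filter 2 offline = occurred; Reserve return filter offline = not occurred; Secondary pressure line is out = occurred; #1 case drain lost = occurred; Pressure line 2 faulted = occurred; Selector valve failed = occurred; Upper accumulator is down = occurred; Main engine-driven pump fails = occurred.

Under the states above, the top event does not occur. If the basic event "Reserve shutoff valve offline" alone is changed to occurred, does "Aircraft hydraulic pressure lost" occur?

No

Counterfactual: set "Reserve shutoff valve offline" to occurred.
System A down [AND]: Reserve return filter offline=not, Main engine-driven pump fails=occurs, Secondary pressure line is out=occurs, Selector valve failed=occurs → not all inputs occur → does not occur.
PTU path fails [OR]: Upper accumulator is down=occurs, Reserve shutoff valve offline=occurs → at least one input occurs → occurs.
System B unavailable [OR]: Redundant PTU trips=occurs, System A down=not, Primary electric pump failed=occurs, PTU path fails=occurs → at least one input occurs → occurs.
Left circuit down [AND]: North reservoir faulted=occurs, Reserve PTU 2 malfunctions=not → not all inputs occur → does not occur.
Right circuit unavailable [AND]: System B unavailable=occurs, #1 case drain lost=occurs, Left circuit down=not → not all inputs occur → does not occur.
Standby system down [AND]: Return filter 2 offline=occurs, #2 engine-driven pump 2 is inoperative=occurs, Pressure line 2 faulted=occurs → all inputs occur → occurs.
Aircraft hydraulic pressure lost [AND]: Right circuit unavailable=not, Standby system down=occurs → not all inputs occur → does not occur.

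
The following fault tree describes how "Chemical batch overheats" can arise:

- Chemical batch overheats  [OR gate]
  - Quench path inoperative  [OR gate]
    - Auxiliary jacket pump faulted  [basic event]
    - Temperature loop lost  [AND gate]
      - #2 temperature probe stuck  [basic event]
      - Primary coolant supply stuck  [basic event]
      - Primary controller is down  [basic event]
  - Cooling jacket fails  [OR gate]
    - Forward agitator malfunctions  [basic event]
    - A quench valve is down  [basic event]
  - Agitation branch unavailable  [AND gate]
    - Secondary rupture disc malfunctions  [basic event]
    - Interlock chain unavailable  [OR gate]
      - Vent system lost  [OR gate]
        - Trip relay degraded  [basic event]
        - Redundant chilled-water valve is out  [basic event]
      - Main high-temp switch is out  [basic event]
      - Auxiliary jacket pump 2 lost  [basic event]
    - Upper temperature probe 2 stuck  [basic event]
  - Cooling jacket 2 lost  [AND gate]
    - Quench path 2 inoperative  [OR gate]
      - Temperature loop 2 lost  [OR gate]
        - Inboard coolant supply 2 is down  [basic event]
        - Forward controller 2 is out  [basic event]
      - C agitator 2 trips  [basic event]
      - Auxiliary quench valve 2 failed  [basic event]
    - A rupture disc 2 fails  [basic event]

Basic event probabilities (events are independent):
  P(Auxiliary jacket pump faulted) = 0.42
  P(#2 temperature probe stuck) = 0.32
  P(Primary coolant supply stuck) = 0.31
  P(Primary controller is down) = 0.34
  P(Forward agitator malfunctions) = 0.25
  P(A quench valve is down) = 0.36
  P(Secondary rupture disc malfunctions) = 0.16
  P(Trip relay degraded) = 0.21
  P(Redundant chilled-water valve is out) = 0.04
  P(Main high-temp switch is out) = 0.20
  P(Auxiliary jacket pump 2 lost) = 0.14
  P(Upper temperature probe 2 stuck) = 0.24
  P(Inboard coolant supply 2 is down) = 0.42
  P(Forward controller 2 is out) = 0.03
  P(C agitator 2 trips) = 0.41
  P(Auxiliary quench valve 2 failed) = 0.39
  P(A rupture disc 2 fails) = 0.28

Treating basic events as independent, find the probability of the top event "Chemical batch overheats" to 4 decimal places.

P(Temperature loop lost) [AND] = 0.32 × 0.31 × 0.34 = 0.033728
P(Quench path inoperative) [OR] = 1 − (1−0.42) × (1−0.033728) = 0.439562
P(Cooling jacket fails) [OR] = 1 − (1−0.25) × (1−0.36) = 0.520000
P(Vent system lost) [OR] = 1 − (1−0.21) × (1−0.04) = 0.241600
P(Interlock chain unavailable) [OR] = 1 − (1−0.241600) × (1−0.20) × (1−0.14) = 0.478221
P(Agitation branch unavailable) [AND] = 0.16 × 0.478221 × 0.24 = 0.018364
P(Temperature loop 2 lost) [OR] = 1 − (1−0.42) × (1−0.03) = 0.437400
P(Quench path 2 inoperative) [OR] = 1 − (1−0.437400) × (1−0.41) × (1−0.39) = 0.797520
P(Cooling jacket 2 lost) [AND] = 0.797520 × 0.28 = 0.223306
P(Chemical batch overheats) [OR] = 1 − (1−0.439562) × (1−0.520000) × (1−0.018364) × (1−0.223306) = 0.794898
Rounded to 4 decimal places: P(Chemical batch overheats) ≈ 0.7949.

0.7949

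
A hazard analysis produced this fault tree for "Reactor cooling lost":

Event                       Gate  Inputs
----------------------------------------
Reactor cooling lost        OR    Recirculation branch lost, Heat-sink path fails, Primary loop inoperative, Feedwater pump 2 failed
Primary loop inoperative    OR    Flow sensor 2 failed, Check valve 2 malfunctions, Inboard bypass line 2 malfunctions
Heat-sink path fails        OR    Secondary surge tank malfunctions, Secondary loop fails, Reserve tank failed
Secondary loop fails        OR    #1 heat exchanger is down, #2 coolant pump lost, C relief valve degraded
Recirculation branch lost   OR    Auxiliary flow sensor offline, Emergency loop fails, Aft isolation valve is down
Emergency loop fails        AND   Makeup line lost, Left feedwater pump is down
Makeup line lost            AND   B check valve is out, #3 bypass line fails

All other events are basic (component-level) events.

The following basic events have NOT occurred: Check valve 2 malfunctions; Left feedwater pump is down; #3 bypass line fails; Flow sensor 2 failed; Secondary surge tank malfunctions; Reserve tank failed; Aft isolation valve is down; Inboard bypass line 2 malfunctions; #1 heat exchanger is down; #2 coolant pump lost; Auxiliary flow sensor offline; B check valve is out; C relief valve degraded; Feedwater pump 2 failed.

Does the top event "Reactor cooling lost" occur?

No

Makeup line lost [AND]: B check valve is out=not, #3 bypass line fails=not → not all inputs occur → does not occur.
Emergency loop fails [AND]: Makeup line lost=not, Left feedwater pump is down=not → not all inputs occur → does not occur.
Recirculation branch lost [OR]: Auxiliary flow sensor offline=not, Emergency loop fails=not, Aft isolation valve is down=not → no input occurs → does not occur.
Secondary loop fails [OR]: #1 heat exchanger is down=not, #2 coolant pump lost=not, C relief valve degraded=not → no input occurs → does not occur.
Heat-sink path fails [OR]: Secondary surge tank malfunctions=not, Secondary loop fails=not, Reserve tank failed=not → no input occurs → does not occur.
Primary loop inoperative [OR]: Flow sensor 2 failed=not, Check valve 2 malfunctions=not, Inboard bypass line 2 malfunctions=not → no input occurs → does not occur.
Reactor cooling lost [OR]: Recirculation branch lost=not, Heat-sink path fails=not, Primary loop inoperative=not, Feedwater pump 2 failed=not → no input occurs → does not occur.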